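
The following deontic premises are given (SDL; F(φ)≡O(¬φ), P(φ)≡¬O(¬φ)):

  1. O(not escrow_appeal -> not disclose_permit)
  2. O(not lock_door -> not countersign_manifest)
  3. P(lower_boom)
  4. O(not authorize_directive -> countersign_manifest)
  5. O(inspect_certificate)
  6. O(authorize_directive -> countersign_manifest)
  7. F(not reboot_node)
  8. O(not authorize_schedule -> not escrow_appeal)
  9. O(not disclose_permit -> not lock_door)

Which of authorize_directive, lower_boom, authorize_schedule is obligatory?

authorize_schedule

By case analysis on authorize_directive: premise 6 gives O(authorize_directive -> countersign_manifest) and premise 4 gives O(not authorize_directive -> countersign_manifest), so O(countersign_manifest) either way.
Premise 2 is O(not lock_door -> not countersign_manifest); contrapositively O(countersign_manifest -> lock_door). Since O(countersign_manifest) holds, K gives O(lock_door).
Premise 9, O(not disclose_permit -> not lock_door), contraposes to O(lock_door -> disclose_permit); with O(lock_door) we get O(disclose_permit).
The contrapositive of premise 1 (O(not escrow_appeal -> not disclose_permit)) is O(disclose_permit -> escrow_appeal), and O(disclose_permit) is already established, so O(escrow_appeal).
Premise 8, O(not authorize_schedule -> not escrow_appeal), contraposes to O(escrow_appeal -> authorize_schedule); with O(escrow_appeal) we get O(authorize_schedule).
So O(authorize_schedule) holds — authorize_schedule is obligatory. None of the other listed options is made obligatory by any chain of premises.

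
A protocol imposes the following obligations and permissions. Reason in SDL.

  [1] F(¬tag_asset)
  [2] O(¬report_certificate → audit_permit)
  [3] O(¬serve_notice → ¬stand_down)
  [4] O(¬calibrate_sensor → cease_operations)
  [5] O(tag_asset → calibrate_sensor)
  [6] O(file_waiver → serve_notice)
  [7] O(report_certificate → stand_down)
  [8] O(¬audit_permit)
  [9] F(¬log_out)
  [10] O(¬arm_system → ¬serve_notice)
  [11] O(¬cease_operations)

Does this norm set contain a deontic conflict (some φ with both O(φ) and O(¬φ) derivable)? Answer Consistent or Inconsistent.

Consistent

Premise 4 is O(¬calibrate_sensor → cease_operations), but O(¬calibrate_sensor) is not derivable from the premises, so it does not yield O(cease_operations).
So O(cease_operations) is not derivable, and the apparent clash with O(¬cease_operations) does not arise.
A world satisfying every obligation exists (e.g. arm_system=true, audit_permit=false, calibrate_sensor=true, cease_operations=false, file_waiver=false, log_out=true, report_certificate=true, serve_notice=true, stand_down=true, tag_asset=true); no atom is both obligatory and forbidden, so the set is consistent.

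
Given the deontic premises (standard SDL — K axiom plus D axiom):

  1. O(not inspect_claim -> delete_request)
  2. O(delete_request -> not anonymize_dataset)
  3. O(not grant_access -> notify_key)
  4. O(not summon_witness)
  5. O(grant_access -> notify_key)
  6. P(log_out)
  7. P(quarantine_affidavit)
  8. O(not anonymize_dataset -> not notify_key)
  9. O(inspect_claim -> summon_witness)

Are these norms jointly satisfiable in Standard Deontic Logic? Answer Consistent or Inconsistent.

Inconsistent

Premises 5 and 3 are O(grant_access -> notify_key) and O(not grant_access -> notify_key); every ideal world satisfies grant_access or not grant_access, so in either case notify_key holds — hence O(notify_key).
The contrapositive of premise 8 (O(not anonymize_dataset -> not notify_key)) is O(notify_key -> anonymize_dataset), and O(notify_key) is already established, so O(anonymize_dataset).
Premise 2, O(delete_request -> not anonymize_dataset), contraposes to O(anonymize_dataset -> not delete_request); with O(anonymize_dataset) we get O(not delete_request).
Premise 1, O(not inspect_claim -> delete_request), contraposes to O(not delete_request -> inspect_claim); with O(not delete_request) we get O(inspect_claim).
Premise 9 is O(inspect_claim -> summon_witness); since O(inspect_claim), deontic closure gives O(summon_witness).
But premise 4 directly asserts O(not summon_witness).
We now have both O(summon_witness) and O(not summon_witness) — summon_witness is simultaneously obligatory and forbidden, violating the D-axiom.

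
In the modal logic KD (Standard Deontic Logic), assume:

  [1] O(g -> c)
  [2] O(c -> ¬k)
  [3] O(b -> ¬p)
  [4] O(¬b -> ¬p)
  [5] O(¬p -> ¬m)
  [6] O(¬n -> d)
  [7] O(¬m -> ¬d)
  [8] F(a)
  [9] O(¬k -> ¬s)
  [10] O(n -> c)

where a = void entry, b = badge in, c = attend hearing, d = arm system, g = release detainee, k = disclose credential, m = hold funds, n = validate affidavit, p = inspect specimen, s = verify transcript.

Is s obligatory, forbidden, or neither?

Premises 4 and 3 are O(¬b -> ¬p) and O(b -> ¬p); every ideal world satisfies ¬b or b, so in either case ¬p holds — hence O(¬p).
Applying K to premise 5 (O(¬p -> ¬m)) and O(¬p) yields O(¬m).
Premise 7 is O(¬m -> ¬d); since O(¬m), deontic closure gives O(¬d).
Premise 6 is O(¬n -> d); contrapositively O(¬d -> n). Since O(¬d) holds, K gives O(n).
With premise 10, O(n -> c), the K-axiom yields O(c).
From O(c) and premise 2, O(c -> ¬k), we obtain O(¬k).
From O(¬k) and premise 9, O(¬k -> ¬s), we obtain O(¬s).
Premises 1, 8 do not contribute to this derivation.
Thus O(¬s), which is F(s): s is forbidden.

Forbidden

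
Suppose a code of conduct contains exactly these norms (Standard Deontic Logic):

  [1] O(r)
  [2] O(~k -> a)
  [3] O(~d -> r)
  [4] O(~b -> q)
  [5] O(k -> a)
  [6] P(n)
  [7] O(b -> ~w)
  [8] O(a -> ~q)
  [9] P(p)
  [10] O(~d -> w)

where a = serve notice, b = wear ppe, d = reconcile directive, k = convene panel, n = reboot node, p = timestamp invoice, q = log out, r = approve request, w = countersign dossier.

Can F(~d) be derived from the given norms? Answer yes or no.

Premises 2 and 5 cover both cases: O(~k -> a) and O(k -> a). Since ~k ∨ k is a tautology, O(a) follows.
With premise 8, O(a -> ~q), the K-axiom yields O(~q).
Premise 4 is O(~b -> q); contrapositively O(~q -> b). Since O(~q) holds, K gives O(b).
With premise 7, O(b -> ~w), the K-axiom yields O(~w).
Premise 10 is O(~d -> w); contrapositively O(~w -> d). Since O(~w) holds, K gives O(d).
Premises 1, 3, 6, 9 do not contribute to this derivation.
So O(d) holds, i.e. F(~d). The claim follows.

Yes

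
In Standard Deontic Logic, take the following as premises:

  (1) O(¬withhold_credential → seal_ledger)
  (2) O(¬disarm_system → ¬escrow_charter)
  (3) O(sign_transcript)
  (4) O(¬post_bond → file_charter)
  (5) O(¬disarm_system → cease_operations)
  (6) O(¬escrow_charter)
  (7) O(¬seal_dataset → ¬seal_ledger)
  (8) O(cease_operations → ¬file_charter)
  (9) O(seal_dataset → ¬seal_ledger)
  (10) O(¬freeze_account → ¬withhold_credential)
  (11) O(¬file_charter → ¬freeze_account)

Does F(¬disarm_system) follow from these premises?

Premises 7 and 9 cover both cases: O(¬seal_dataset → ¬seal_ledger) and O(seal_dataset → ¬seal_ledger). Since ¬seal_dataset ∨ seal_dataset is a tautology, O(¬seal_ledger) follows.
Premise 1 is O(¬withhold_credential → seal_ledger); contrapositively O(¬seal_ledger → withhold_credential). Since O(¬seal_ledger) holds, K gives O(withhold_credential).
Premise 10 is O(¬freeze_account → ¬withhold_credential); contrapositively O(withhold_credential → freeze_account). Since O(withhold_credential) holds, K gives O(freeze_account).
Premise 11 is O(¬file_charter → ¬freeze_account); contrapositively O(freeze_account → file_charter). Since O(freeze_account) holds, K gives O(file_charter).
Premise 8, O(cease_operations → ¬file_charter), contraposes to O(file_charter → ¬cease_operations); with O(file_charter) we get O(¬cease_operations).
The contrapositive of premise 5 (O(¬disarm_system → cease_operations)) is O(¬cease_operations → disarm_system), and O(¬cease_operations) is already established, so O(disarm_system).
Premises 2, 3, 4, 6 do not contribute to this derivation.
So O(disarm_system) holds, i.e. F(¬disarm_system). The claim follows.

Yes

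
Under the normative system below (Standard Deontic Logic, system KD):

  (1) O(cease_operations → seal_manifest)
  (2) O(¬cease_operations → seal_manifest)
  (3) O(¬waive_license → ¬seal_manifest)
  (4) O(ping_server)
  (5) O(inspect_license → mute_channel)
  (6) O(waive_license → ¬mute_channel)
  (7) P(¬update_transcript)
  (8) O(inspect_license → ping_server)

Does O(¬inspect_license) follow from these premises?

Premises 2 and 1 are O(¬cease_operations → seal_manifest) and O(cease_operations → seal_manifest); every ideal world satisfies ¬cease_operations or cease_operations, so in either case seal_manifest holds — hence O(seal_manifest).
Premise 3 is O(¬waive_license → ¬seal_manifest); contrapositively O(seal_manifest → waive_license). Since O(seal_manifest) holds, K gives O(waive_license).
With premise 6, O(waive_license → ¬mute_channel), the K-axiom yields O(¬mute_channel).
Premise 5 is O(inspect_license → mute_channel); contrapositively O(¬mute_channel → ¬inspect_license). Since O(¬mute_channel) holds, K gives O(¬inspect_license).
Premises 4, 7, 8 do not contribute to this derivation.
So O(¬inspect_license) follows.

Yes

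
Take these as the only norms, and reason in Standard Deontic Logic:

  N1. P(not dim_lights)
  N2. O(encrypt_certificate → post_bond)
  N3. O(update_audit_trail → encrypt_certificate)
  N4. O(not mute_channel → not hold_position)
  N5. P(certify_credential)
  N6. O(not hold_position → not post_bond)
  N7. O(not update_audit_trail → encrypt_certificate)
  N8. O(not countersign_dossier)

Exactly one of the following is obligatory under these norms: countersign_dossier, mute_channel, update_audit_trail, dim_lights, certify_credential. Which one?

mute_channel

Premises 7 and 3 are O(not update_audit_trail → encrypt_certificate) and O(update_audit_trail → encrypt_certificate); every ideal world satisfies not update_audit_trail or update_audit_trail, so in either case encrypt_certificate holds — hence O(encrypt_certificate).
From O(encrypt_certificate) and premise 2, O(encrypt_certificate → post_bond), we obtain O(post_bond).
Premise 6, O(not hold_position → not post_bond), contraposes to O(post_bond → hold_position); with O(post_bond) we get O(hold_position).
The contrapositive of premise 4 (O(not mute_channel → not hold_position)) is O(hold_position → mute_channel), and O(hold_position) is already established, so O(mute_channel).
So O(mute_channel) holds — mute_channel is obligatory. None of the other listed options is made obligatory by any chain of premises.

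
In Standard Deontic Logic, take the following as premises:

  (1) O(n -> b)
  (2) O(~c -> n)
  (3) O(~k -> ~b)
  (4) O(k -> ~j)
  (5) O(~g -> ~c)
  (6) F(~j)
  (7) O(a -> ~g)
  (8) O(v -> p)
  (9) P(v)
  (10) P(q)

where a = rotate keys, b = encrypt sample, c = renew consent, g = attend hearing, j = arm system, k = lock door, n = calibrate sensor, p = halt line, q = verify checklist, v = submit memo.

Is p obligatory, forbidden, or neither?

Neither

Premise 8 is O(v -> p), but O(v) is not derivable from the premises (the permission P(v) asserts only ~O(~v), not O(v)), so it does not yield O(p).
No premise or chain of K-axiom applications forces O(p), and none forces O(~p). So p is neither obligatory nor forbidden under these norms.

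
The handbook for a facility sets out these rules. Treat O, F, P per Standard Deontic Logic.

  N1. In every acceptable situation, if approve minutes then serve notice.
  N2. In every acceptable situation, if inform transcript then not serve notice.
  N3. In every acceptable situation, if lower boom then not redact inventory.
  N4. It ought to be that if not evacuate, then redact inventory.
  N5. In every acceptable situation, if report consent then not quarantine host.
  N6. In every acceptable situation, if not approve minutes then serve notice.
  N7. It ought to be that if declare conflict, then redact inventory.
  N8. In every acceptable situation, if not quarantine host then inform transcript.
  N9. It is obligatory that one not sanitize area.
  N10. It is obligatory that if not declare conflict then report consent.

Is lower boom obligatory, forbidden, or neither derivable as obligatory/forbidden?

Premises 1 and 6 cover both cases: O(approve_minutes → serve_notice) and O(¬approve_minutes → serve_notice). Since approve_minutes ∨ ¬approve_minutes is a tautology, O(serve_notice) follows.
Premise 2, O(inform_transcript → ¬serve_notice), contraposes to O(serve_notice → ¬inform_transcript); with O(serve_notice) we get O(¬inform_transcript).
The contrapositive of premise 8 (O(¬quarantine_host → inform_transcript)) is O(¬inform_transcript → quarantine_host), and O(¬inform_transcript) is already established, so O(quarantine_host).
The contrapositive of premise 5 (O(report_consent → ¬quarantine_host)) is O(quarantine_host → ¬report_consent), and O(quarantine_host) is already established, so O(¬report_consent).
The contrapositive of premise 10 (O(¬declare_conflict → report_consent)) is O(¬report_consent → declare_conflict), and O(¬report_consent) is already established, so O(declare_conflict).
With premise 7, O(declare_conflict → redact_inventory), the K-axiom yields O(redact_inventory).
Premise 3, O(lower_boom → ¬redact_inventory), contraposes to O(redact_inventory → ¬lower_boom); with O(redact_inventory) we get O(¬lower_boom).
Premises 4, 9 do not contribute to this derivation.
Thus O(¬lower_boom), which is F(lower_boom): lower_boom is forbidden.

Forbidden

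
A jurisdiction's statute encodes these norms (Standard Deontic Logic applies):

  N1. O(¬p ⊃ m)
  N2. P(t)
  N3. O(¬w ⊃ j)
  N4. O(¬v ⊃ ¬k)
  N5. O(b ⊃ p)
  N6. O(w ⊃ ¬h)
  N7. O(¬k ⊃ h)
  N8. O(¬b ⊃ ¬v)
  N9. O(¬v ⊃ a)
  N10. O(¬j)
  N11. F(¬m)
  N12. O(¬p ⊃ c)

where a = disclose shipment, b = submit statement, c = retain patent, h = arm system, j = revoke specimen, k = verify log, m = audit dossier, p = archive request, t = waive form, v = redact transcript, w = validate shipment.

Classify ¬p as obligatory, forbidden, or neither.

Forbidden

From premise 10 we have O(¬j).
Premise 3, O(¬w ⊃ j), contraposes to O(¬j ⊃ w); with O(¬j) we get O(w).
Premise 6 is O(w ⊃ ¬h); since O(w), deontic closure gives O(¬h).
Premise 7 is O(¬k ⊃ h); contrapositively O(¬h ⊃ k). Since O(¬h) holds, K gives O(k).
The contrapositive of premise 4 (O(¬v ⊃ ¬k)) is O(k ⊃ v), and O(k) is already established, so O(v).
Premise 8, O(¬b ⊃ ¬v), contraposes to O(v ⊃ b); with O(v) we get O(b).
Premise 5 is O(b ⊃ p); since O(b), deontic closure gives O(p).
Premises 1, 2, 9, 11, 12 do not contribute to this derivation.
Thus O(p), which is F(¬p): ¬p is forbidden.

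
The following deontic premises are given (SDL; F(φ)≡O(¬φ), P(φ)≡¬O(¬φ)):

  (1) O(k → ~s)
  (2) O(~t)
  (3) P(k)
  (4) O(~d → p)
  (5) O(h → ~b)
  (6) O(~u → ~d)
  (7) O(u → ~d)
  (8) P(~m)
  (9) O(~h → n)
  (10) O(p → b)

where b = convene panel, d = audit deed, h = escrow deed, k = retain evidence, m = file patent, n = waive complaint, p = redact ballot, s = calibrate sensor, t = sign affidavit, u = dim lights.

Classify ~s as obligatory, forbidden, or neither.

Premise 1 is O(k → ~s), but O(k) is not derivable from the premises (the permission P(k) asserts only ~O(~k), not O(k)), so it does not yield O(~s).
No premise or chain of K-axiom applications forces O(~s), and none forces O(s). So ~s is neither obligatory nor forbidden under these norms.

Neither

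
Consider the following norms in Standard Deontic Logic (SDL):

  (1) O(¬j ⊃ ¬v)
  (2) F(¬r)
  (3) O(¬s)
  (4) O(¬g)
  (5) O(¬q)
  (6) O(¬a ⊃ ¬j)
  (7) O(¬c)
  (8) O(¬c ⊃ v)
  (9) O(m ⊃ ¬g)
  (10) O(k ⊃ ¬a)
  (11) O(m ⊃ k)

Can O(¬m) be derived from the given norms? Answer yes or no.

Premise 7 gives O(¬c).
Premise 8 is O(¬c ⊃ v); since O(¬c), deontic closure gives O(v).
Premise 1, O(¬j ⊃ ¬v), contraposes to O(v ⊃ j); with O(v) we get O(j).
The contrapositive of premise 6 (O(¬a ⊃ ¬j)) is O(j ⊃ a), and O(j) is already established, so O(a).
Premise 10 is O(k ⊃ ¬a); contrapositively O(a ⊃ ¬k). Since O(a) holds, K gives O(¬k).
Premise 11, O(m ⊃ k), contraposes to O(¬k ⊃ ¬m); with O(¬k) we get O(¬m).
Premises 2, 3, 4, 5, 9 do not contribute to this derivation.
So O(¬m) follows.

Yes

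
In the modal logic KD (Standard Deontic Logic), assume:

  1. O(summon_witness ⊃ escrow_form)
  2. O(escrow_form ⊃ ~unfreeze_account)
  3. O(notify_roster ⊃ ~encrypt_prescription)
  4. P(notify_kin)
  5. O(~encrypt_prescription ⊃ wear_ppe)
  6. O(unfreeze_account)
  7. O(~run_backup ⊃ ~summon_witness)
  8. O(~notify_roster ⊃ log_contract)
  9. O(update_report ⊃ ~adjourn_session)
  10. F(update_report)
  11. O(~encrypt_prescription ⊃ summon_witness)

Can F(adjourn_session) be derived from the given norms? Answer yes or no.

Premise 9 is O(update_report ⊃ ~adjourn_session), but O(update_report) is not derivable from the premises, so it does not yield O(~adjourn_session).
No other premise forces O(~adjourn_session). An ideal world satisfying every premise can still have adjourn_session true, so F(adjourn_session) is not derivable.

No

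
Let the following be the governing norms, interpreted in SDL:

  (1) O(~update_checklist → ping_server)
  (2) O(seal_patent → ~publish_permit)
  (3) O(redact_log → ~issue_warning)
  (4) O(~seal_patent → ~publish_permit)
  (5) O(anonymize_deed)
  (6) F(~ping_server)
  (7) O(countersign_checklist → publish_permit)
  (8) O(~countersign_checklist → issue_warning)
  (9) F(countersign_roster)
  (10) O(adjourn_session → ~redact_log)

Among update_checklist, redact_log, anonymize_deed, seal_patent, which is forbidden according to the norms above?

By case analysis on seal_patent: premise 2 gives O(seal_patent → ~publish_permit) and premise 4 gives O(~seal_patent → ~publish_permit), so O(~publish_permit) either way.
Premise 7, O(countersign_checklist → publish_permit), contraposes to O(~publish_permit → ~countersign_checklist); with O(~publish_permit) we get O(~countersign_checklist).
Applying K to premise 8 (O(~countersign_checklist → issue_warning)) and O(~countersign_checklist) yields O(issue_warning).
The contrapositive of premise 3 (O(redact_log → ~issue_warning)) is O(issue_warning → ~redact_log), and O(issue_warning) is already established, so O(~redact_log).
So O(~redact_log) holds, i.e. redact_log is forbidden. None of the other listed options is forbidden under the premises.

redact_log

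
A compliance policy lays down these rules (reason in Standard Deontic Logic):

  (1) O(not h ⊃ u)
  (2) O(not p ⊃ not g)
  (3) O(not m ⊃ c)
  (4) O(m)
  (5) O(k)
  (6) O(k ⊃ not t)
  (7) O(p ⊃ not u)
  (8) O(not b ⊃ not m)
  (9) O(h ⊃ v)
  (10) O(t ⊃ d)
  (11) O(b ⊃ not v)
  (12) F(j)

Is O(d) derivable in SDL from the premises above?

No

Premise 10 is O(t ⊃ d), but O(t) is not derivable from the premises, so it does not yield O(d).
No other premise forces O(d). An ideal world satisfying every premise can still have d false, so O(d) is not derivable.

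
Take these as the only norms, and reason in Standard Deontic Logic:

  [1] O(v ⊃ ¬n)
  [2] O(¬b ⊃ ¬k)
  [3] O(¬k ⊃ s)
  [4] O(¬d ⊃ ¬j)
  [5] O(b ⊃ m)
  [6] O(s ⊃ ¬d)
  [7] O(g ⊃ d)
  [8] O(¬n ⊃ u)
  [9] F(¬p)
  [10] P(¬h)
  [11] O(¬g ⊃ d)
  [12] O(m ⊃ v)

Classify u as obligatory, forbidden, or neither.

Obligatory

Premises 7 and 11 are O(g ⊃ d) and O(¬g ⊃ d); every ideal world satisfies g or ¬g, so in either case d holds — hence O(d).
Premise 6, O(s ⊃ ¬d), contraposes to O(d ⊃ ¬s); with O(d) we get O(¬s).
Premise 3, O(¬k ⊃ s), contraposes to O(¬s ⊃ k); with O(¬s) we get O(k).
Premise 2 is O(¬b ⊃ ¬k); contrapositively O(k ⊃ b). Since O(k) holds, K gives O(b).
Premise 5 is O(b ⊃ m); since O(b), deontic closure gives O(m).
Premise 12 is O(m ⊃ v); since O(m), deontic closure gives O(v).
Premise 1 is O(v ⊃ ¬n); since O(v), deontic closure gives O(¬n).
Applying K to premise 8 (O(¬n ⊃ u)) and O(¬n) yields O(u).
Premises 4, 9, 10 do not contribute to this derivation.
Hence u is obligatory.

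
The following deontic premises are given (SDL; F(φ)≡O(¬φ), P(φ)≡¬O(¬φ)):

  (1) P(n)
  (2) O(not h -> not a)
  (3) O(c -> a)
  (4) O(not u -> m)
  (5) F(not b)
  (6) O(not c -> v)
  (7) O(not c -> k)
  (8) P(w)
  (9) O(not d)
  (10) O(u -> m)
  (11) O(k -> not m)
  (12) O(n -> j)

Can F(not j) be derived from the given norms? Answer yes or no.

Premise 12 is O(n -> j), but O(n) is not derivable from the premises (the permission P(n) asserts only not O(not n), not O(n)), so it does not yield O(j).
No other premise forces O(j). An ideal world satisfying every premise can still have not j true, so F(not j) is not derivable.

No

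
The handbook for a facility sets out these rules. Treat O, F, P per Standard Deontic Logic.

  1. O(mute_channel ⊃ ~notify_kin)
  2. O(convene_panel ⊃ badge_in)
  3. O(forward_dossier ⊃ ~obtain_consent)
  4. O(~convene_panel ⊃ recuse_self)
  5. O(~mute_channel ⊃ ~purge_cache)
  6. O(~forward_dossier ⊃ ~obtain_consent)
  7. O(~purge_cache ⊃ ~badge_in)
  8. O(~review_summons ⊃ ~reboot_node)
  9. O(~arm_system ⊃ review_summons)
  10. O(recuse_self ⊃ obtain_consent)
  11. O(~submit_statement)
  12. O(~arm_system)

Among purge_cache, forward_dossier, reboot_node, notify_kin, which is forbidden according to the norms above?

Premises 3 and 6 cover both cases: O(forward_dossier ⊃ ~obtain_consent) and O(~forward_dossier ⊃ ~obtain_consent). Since forward_dossier ∨ ~forward_dossier is a tautology, O(~obtain_consent) follows.
Premise 10 is O(recuse_self ⊃ obtain_consent); contrapositively O(~obtain_consent ⊃ ~recuse_self). Since O(~obtain_consent) holds, K gives O(~recuse_self).
Premise 4, O(~convene_panel ⊃ recuse_self), contraposes to O(~recuse_self ⊃ convene_panel); with O(~recuse_self) we get O(convene_panel).
Applying K to premise 2 (O(convene_panel ⊃ badge_in)) and O(convene_panel) yields O(badge_in).
The contrapositive of premise 7 (O(~purge_cache ⊃ ~badge_in)) is O(badge_in ⊃ purge_cache), and O(badge_in) is already established, so O(purge_cache).
Premise 5 is O(~mute_channel ⊃ ~purge_cache); contrapositively O(purge_cache ⊃ mute_channel). Since O(purge_cache) holds, K gives O(mute_channel).
With premise 1, O(mute_channel ⊃ ~notify_kin), the K-axiom yields O(~notify_kin).
So O(~notify_kin) holds, i.e. notify_kin is forbidden. None of the other listed options is forbidden under the premises.

notify_kin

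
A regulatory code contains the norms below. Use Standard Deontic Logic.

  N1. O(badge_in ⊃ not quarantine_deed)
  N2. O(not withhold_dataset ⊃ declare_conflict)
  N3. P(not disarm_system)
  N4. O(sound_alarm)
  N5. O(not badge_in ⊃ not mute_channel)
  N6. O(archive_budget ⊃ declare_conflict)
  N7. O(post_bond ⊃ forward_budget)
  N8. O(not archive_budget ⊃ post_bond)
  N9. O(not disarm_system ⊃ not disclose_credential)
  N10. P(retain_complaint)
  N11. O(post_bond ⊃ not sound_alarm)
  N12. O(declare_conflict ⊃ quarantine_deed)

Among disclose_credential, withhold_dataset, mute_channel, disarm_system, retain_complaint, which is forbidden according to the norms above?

mute_channel

Premise 4 states O(sound_alarm) outright.
Premise 11 is O(post_bond ⊃ not sound_alarm); contrapositively O(sound_alarm ⊃ not post_bond). Since O(sound_alarm) holds, K gives O(not post_bond).
Premise 8, O(not archive_budget ⊃ post_bond), contraposes to O(not post_bond ⊃ archive_budget); with O(not post_bond) we get O(archive_budget).
Premise 6 is O(archive_budget ⊃ declare_conflict); since O(archive_budget), deontic closure gives O(declare_conflict).
With premise 12, O(declare_conflict ⊃ quarantine_deed), the K-axiom yields O(quarantine_deed).
The contrapositive of premise 1 (O(badge_in ⊃ not quarantine_deed)) is O(quarantine_deed ⊃ not badge_in), and O(quarantine_deed) is already established, so O(not badge_in).
From O(not badge_in) and premise 5, O(not badge_in ⊃ not mute_channel), we obtain O(not mute_channel).
So O(not mute_channel) holds, i.e. mute_channel is forbidden. None of the other listed options is forbidden under the premises.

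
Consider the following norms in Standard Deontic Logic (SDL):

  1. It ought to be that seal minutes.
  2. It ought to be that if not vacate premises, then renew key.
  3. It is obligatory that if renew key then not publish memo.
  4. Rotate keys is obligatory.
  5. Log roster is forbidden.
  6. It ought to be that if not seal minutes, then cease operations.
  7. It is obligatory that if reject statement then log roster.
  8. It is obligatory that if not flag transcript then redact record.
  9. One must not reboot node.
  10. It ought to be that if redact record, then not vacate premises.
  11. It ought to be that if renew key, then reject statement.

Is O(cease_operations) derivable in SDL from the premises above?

Premise 6 is O(¬seal_minutes → cease_operations), but O(¬seal_minutes) is not derivable from the premises, so it does not yield O(cease_operations).
No other premise forces O(cease_operations). An ideal world satisfying every premise can still have cease_operations false, so O(cease_operations) is not derivable.

No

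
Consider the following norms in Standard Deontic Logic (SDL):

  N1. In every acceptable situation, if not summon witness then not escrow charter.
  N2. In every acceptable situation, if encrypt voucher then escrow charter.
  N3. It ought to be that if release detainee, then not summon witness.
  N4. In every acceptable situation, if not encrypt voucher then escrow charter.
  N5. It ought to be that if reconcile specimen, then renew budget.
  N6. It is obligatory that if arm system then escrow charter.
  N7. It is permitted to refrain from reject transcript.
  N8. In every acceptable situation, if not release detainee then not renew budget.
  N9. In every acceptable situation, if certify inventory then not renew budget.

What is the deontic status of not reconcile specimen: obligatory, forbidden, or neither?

Premises 4 and 2 cover both cases: O(¬encrypt_voucher → escrow_charter) and O(encrypt_voucher → escrow_charter). Since ¬encrypt_voucher ∨ encrypt_voucher is a tautology, O(escrow_charter) follows.
The contrapositive of premise 1 (O(¬summon_witness → ¬escrow_charter)) is O(escrow_charter → summon_witness), and O(escrow_charter) is already established, so O(summon_witness).
The contrapositive of premise 3 (O(release_detainee → ¬summon_witness)) is O(summon_witness → ¬release_detainee), and O(summon_witness) is already established, so O(¬release_detainee).
From O(¬release_detainee) and premise 8, O(¬release_detainee → ¬renew_budget), we obtain O(¬renew_budget).
The contrapositive of premise 5 (O(reconcile_specimen → renew_budget)) is O(¬renew_budget → ¬reconcile_specimen), and O(¬renew_budget) is already established, so O(¬reconcile_specimen).
Premises 6, 7, 9 do not contribute to this derivation.
Hence ¬reconcile_specimen is obligatory.

Obligatory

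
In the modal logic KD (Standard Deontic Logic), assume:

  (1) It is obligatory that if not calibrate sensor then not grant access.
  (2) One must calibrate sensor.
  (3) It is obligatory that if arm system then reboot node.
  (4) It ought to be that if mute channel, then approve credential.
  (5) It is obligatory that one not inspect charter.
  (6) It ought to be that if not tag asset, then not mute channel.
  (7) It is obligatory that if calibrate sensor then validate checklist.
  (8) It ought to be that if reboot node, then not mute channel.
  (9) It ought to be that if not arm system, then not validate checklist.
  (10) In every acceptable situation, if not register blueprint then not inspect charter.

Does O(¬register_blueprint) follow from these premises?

Premise 10 is O(¬register_blueprint → ¬inspect_charter); even if O(¬inspect_charter) held, inferring O(¬register_blueprint) would be affirming the consequent — invalid.
No other premise forces O(¬register_blueprint). An ideal world satisfying every premise can still have ¬register_blueprint false, so O(¬register_blueprint) is not derivable.

No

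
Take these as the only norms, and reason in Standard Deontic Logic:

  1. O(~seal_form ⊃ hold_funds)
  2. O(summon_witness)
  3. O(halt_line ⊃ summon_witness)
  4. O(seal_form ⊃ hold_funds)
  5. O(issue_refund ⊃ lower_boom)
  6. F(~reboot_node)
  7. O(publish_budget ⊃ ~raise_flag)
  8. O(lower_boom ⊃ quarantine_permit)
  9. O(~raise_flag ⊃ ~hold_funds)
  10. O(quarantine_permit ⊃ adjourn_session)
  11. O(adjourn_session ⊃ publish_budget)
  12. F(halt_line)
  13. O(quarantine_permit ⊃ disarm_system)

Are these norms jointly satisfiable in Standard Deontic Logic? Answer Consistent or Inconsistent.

Consistent

Premise 3 is O(halt_line ⊃ summon_witness); even if O(summon_witness) held, inferring O(halt_line) would be affirming the consequent — invalid.
So O(halt_line) is not derivable, and the apparent clash with O(~halt_line) does not arise.
A world satisfying every obligation exists (e.g. adjourn_session=false, disarm_system=false, halt_line=false, hold_funds=true, issue_refund=false, lower_boom=false, publish_budget=false, quarantine_permit=false, raise_flag=true, reboot_node=true, seal_form=false, summon_witness=true); no atom is both obligatory and forbidden, so the set is consistent.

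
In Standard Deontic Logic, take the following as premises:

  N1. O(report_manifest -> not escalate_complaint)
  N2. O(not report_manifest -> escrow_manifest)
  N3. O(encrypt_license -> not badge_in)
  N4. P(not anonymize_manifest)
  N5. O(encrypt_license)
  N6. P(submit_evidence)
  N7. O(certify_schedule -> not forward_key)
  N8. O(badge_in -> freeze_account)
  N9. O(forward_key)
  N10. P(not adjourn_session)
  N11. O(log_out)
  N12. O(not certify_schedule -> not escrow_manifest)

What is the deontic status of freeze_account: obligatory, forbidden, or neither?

Neither

Premise 8 is O(badge_in -> freeze_account), but O(badge_in) is not derivable from the premises, so it does not yield O(freeze_account).
No premise or chain of K-axiom applications forces O(freeze_account), and none forces O(not freeze_account). So freeze_account is neither obligatory nor forbidden under these norms.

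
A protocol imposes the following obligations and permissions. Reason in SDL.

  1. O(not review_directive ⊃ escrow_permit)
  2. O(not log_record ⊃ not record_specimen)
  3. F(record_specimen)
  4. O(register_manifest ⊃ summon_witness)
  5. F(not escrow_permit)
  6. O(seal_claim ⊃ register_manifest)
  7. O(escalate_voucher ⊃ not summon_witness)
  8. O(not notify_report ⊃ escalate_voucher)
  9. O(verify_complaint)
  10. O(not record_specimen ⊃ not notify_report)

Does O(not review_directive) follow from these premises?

No

Premise 1 is O(not review_directive ⊃ escrow_permit); even if O(escrow_permit) held, inferring O(not review_directive) would be affirming the consequent — invalid.
No other premise forces O(not review_directive). An ideal world satisfying every premise can still have not review_directive false, so O(not review_directive) is not derivable.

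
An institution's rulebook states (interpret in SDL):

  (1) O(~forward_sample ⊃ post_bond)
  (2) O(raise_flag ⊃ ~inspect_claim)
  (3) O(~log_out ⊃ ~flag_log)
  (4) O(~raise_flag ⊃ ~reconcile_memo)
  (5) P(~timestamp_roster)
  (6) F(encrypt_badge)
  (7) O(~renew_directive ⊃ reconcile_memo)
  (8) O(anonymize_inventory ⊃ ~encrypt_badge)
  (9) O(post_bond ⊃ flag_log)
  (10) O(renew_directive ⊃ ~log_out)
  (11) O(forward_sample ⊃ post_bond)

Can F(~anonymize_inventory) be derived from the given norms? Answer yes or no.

Premise 8 is O(anonymize_inventory ⊃ ~encrypt_badge); even if O(~encrypt_badge) held, inferring O(anonymize_inventory) would be affirming the consequent — invalid.
No other premise forces O(anonymize_inventory). An ideal world satisfying every premise can still have ~anonymize_inventory true, so F(~anonymize_inventory) is not derivable.

No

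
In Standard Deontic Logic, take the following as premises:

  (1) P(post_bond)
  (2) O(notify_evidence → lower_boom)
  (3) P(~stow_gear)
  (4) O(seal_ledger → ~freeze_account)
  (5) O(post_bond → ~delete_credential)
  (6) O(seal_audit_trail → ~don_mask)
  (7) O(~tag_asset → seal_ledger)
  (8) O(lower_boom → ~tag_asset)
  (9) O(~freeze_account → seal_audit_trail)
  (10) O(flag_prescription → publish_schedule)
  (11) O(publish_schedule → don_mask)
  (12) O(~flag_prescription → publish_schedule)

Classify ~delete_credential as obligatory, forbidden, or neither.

Premise 5 is O(post_bond → ~delete_credential), but O(post_bond) is not derivable from the premises (the permission P(post_bond) asserts only ~O(~post_bond), not O(post_bond)), so it does not yield O(~delete_credential).
No premise or chain of K-axiom applications forces O(~delete_credential), and none forces O(delete_credential). So ~delete_credential is neither obligatory nor forbidden under these norms.

Neither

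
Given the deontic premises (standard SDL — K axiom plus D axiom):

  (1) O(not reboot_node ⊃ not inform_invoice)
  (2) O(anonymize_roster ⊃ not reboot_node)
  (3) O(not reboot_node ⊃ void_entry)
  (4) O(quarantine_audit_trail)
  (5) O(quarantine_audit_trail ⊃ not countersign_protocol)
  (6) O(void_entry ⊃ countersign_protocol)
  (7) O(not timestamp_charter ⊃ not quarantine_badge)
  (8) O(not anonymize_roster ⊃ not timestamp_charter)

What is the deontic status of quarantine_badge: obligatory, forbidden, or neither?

Forbidden

From premise 4 we have O(quarantine_audit_trail).
With premise 5, O(quarantine_audit_trail ⊃ not countersign_protocol), the K-axiom yields O(not countersign_protocol).
The contrapositive of premise 6 (O(void_entry ⊃ countersign_protocol)) is O(not countersign_protocol ⊃ not void_entry), and O(not countersign_protocol) is already established, so O(not void_entry).
Premise 3, O(not reboot_node ⊃ void_entry), contraposes to O(not void_entry ⊃ reboot_node); with O(not void_entry) we get O(reboot_node).
Premise 2 is O(anonymize_roster ⊃ not reboot_node); contrapositively O(reboot_node ⊃ not anonymize_roster). Since O(reboot_node) holds, K gives O(not anonymize_roster).
Applying K to premise 8 (O(not anonymize_roster ⊃ not timestamp_charter)) and O(not anonymize_roster) yields O(not timestamp_charter).
From O(not timestamp_charter) and premise 7, O(not timestamp_charter ⊃ not quarantine_badge), we obtain O(not quarantine_badge).
Premise 1 does not contribute to this derivation.
Thus O(not quarantine_badge), which is F(quarantine_badge): quarantine_badge is forbidden.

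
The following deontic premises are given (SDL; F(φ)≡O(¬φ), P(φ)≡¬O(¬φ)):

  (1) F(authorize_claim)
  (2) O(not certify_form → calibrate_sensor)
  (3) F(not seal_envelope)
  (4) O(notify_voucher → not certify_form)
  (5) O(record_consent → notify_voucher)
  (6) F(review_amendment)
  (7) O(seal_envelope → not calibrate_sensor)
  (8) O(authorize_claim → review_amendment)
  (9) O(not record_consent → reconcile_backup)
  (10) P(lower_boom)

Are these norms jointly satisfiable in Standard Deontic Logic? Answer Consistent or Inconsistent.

Premise 8 is O(authorize_claim → review_amendment), but O(authorize_claim) is not derivable from the premises, so it does not yield O(review_amendment).
So O(review_amendment) is not derivable, and the apparent clash with O(not review_amendment) does not arise.
A world satisfying every obligation exists (e.g. authorize_claim=false, calibrate_sensor=false, certify_form=true, lower_boom=false, notify_voucher=false, reconcile_backup=true, record_consent=false, review_amendment=false, seal_envelope=true); no atom is both obligatory and forbidden, so the set is consistent.

Consistent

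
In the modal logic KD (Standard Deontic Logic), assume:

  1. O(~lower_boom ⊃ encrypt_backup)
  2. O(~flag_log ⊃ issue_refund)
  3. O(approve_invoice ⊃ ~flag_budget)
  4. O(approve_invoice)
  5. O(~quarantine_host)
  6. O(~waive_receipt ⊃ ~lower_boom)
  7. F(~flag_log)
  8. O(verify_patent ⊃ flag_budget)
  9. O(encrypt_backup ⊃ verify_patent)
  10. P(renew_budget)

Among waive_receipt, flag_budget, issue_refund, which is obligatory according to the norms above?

Premise 4 gives O(approve_invoice).
Applying K to premise 3 (O(approve_invoice ⊃ ~flag_budget)) and O(approve_invoice) yields O(~flag_budget).
Premise 8, O(verify_patent ⊃ flag_budget), contraposes to O(~flag_budget ⊃ ~verify_patent); with O(~flag_budget) we get O(~verify_patent).
Premise 9, O(encrypt_backup ⊃ verify_patent), contraposes to O(~verify_patent ⊃ ~encrypt_backup); with O(~verify_patent) we get O(~encrypt_backup).
Premise 1 is O(~lower_boom ⊃ encrypt_backup); contrapositively O(~encrypt_backup ⊃ lower_boom). Since O(~encrypt_backup) holds, K gives O(lower_boom).
Premise 6 is O(~waive_receipt ⊃ ~lower_boom); contrapositively O(lower_boom ⊃ waive_receipt). Since O(lower_boom) holds, K gives O(waive_receipt).
So O(waive_receipt) holds — waive_receipt is obligatory. None of the other listed options is made obligatory by any chain of premises.

waive_receipt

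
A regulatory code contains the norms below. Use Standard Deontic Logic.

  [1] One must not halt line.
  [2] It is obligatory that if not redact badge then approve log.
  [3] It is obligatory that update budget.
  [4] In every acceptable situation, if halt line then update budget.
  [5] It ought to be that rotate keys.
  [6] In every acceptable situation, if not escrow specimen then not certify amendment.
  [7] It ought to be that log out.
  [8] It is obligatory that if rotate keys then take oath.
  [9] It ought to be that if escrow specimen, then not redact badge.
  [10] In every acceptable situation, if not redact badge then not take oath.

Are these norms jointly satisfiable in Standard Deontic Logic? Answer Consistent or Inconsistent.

Premise 4 is O(halt_line → update_budget); even if O(update_budget) held, inferring O(halt_line) would be affirming the consequent — invalid.
So O(halt_line) is not derivable, and the apparent clash with O(¬halt_line) does not arise.
A world satisfying every obligation exists (e.g. approve_log=false, certify_amendment=false, escrow_specimen=false, halt_line=false, log_out=true, redact_badge=true, rotate_keys=true, take_oath=true, update_budget=true); no atom is both obligatory and forbidden, so the set is consistent.

Consistent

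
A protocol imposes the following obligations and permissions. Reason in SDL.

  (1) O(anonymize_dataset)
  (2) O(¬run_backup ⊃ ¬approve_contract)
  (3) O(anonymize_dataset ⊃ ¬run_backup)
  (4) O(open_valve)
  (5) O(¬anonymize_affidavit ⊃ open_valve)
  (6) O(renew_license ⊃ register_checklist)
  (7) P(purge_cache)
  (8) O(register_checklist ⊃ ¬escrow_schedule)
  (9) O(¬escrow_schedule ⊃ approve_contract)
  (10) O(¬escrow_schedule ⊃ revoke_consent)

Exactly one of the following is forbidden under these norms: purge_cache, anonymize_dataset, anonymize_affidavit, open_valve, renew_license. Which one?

From premise 1 we have O(anonymize_dataset).
With premise 3, O(anonymize_dataset ⊃ ¬run_backup), the K-axiom yields O(¬run_backup).
From O(¬run_backup) and premise 2, O(¬run_backup ⊃ ¬approve_contract), we obtain O(¬approve_contract).
Premise 9 is O(¬escrow_schedule ⊃ approve_contract); contrapositively O(¬approve_contract ⊃ escrow_schedule). Since O(¬approve_contract) holds, K gives O(escrow_schedule).
Premise 8 is O(register_checklist ⊃ ¬escrow_schedule); contrapositively O(escrow_schedule ⊃ ¬register_checklist). Since O(escrow_schedule) holds, K gives O(¬register_checklist).
Premise 6 is O(renew_license ⊃ register_checklist); contrapositively O(¬register_checklist ⊃ ¬renew_license). Since O(¬register_checklist) holds, K gives O(¬renew_license).
So O(¬renew_license) holds, i.e. renew_license is forbidden. None of the other listed options is forbidden under the premises.

renew_license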